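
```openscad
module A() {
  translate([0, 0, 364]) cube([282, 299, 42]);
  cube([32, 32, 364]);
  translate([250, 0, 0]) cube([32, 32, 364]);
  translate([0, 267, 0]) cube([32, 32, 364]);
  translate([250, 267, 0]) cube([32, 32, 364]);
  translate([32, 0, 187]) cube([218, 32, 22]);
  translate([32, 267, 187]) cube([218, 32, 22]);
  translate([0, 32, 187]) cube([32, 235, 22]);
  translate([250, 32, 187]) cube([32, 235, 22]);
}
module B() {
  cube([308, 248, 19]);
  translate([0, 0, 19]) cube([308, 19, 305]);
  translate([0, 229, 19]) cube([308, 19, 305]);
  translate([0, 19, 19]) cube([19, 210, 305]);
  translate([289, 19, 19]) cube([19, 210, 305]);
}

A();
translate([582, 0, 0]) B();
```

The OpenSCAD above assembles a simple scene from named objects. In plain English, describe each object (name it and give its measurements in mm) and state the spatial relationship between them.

A is a simple wooden stool: a rectangular seat 282 mm (x) by 299 mm (y), 42 mm thick, top face at z = 406 mm, on four square legs, each 32×32 mm in cross-section. The legs rest on z = 0, each flush with a corner of the seat. Four stretchers, 32 mm wide and 22 mm tall, connect adjacent legs with their undersides at z = 187 mm, each running between the inner faces of the legs it joins and aligned with the legs' outer faces on the other axis.

B is an open storage box with external size 308×248×324 mm and wall thickness 19 mm (the base is also 19 mm thick). The base covers the whole footprint; the four walls stand on the base, with the y-facing walls full-width and the x-facing walls fitting between their inner faces.

The open box is on the floor beside the stool on its +x side.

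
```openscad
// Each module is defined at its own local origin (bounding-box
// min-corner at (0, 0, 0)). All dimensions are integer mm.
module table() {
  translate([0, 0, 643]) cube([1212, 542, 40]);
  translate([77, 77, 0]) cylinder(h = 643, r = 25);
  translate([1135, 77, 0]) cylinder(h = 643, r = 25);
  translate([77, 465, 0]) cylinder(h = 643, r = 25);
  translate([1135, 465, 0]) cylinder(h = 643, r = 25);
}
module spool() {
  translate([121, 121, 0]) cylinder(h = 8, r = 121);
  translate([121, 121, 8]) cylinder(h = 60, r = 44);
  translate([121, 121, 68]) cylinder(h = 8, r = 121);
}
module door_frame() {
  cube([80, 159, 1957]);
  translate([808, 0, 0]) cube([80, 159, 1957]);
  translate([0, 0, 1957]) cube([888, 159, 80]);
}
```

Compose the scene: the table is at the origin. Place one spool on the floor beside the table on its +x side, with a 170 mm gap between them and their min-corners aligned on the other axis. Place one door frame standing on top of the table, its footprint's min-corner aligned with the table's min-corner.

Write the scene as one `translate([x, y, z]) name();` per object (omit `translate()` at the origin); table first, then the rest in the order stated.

table();
translate([1382, 0, 0]) spool();
translate([0, 0, 683]) door_frame();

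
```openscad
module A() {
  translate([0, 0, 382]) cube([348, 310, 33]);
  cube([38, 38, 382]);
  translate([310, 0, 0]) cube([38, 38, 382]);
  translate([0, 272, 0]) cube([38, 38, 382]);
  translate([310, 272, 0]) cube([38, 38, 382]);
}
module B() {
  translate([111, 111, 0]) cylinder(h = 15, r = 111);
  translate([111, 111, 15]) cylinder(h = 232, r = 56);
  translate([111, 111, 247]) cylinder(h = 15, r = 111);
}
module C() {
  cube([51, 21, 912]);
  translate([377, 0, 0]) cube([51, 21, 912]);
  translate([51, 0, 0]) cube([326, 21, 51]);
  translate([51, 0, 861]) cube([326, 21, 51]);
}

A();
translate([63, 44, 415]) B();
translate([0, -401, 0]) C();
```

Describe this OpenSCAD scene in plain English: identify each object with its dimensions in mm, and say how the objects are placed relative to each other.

A is a simple wooden stool: a rectangular seat 348 mm (x) by 310 mm (y), 33 mm thick, top face at z = 415 mm, on four square legs, each 38×38 mm in cross-section. The legs rest on z = 0, each flush with a corner of the seat.

B is a spool: two coaxial disc flanges of radius 111 mm and thickness 15 mm, joined by a core cylinder of radius 56 mm and height 232 mm. The lower flange rests on z = 0 and the three cylinders share a vertical axis.

C is a rectangular picture frame lying in the x–z plane (depth along y). The opening is 326 mm wide (x) by 810 mm tall (z), surrounded by a border 51 mm wide on all four sides. The frame is 21 mm deep and is made of two full-height vertical stiles with two horizontal rails fitted between them.

The spool is on top of the stool, centred. The picture frame is on the floor beside the stool on its −y side.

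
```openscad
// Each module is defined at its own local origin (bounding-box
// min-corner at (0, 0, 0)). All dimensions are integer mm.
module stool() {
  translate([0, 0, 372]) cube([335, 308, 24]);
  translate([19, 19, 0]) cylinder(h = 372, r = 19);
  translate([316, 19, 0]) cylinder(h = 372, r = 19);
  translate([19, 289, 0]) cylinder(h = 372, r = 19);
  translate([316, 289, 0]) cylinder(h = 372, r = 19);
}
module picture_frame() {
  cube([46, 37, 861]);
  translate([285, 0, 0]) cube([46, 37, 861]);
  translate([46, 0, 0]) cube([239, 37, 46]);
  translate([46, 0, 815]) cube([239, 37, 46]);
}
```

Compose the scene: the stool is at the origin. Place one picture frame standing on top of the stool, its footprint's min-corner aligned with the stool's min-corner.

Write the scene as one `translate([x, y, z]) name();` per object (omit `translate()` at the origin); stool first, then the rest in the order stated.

stool();
translate([0, 0, 396]) picture_frame();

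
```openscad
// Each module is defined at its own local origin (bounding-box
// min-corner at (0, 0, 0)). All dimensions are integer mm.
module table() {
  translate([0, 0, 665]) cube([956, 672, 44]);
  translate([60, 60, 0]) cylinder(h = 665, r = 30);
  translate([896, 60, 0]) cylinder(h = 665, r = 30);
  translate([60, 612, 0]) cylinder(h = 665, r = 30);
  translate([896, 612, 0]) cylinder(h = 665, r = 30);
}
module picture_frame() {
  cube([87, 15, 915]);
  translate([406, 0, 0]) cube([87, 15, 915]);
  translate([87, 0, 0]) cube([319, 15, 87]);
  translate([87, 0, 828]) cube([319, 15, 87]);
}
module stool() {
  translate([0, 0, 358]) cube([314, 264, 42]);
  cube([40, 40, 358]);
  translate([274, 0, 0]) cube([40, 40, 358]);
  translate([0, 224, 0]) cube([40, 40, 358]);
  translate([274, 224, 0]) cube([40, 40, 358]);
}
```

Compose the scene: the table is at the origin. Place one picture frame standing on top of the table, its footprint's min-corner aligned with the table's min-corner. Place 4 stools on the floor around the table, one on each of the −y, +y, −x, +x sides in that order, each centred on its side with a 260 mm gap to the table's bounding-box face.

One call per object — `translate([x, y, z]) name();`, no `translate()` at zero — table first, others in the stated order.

table();
translate([0, 0, 709]) picture_frame();
translate([321, -524, 0]) stool();
translate([321, 932, 0]) stool();
translate([-574, 204, 0]) stool();
translate([1216, 204, 0]) stool();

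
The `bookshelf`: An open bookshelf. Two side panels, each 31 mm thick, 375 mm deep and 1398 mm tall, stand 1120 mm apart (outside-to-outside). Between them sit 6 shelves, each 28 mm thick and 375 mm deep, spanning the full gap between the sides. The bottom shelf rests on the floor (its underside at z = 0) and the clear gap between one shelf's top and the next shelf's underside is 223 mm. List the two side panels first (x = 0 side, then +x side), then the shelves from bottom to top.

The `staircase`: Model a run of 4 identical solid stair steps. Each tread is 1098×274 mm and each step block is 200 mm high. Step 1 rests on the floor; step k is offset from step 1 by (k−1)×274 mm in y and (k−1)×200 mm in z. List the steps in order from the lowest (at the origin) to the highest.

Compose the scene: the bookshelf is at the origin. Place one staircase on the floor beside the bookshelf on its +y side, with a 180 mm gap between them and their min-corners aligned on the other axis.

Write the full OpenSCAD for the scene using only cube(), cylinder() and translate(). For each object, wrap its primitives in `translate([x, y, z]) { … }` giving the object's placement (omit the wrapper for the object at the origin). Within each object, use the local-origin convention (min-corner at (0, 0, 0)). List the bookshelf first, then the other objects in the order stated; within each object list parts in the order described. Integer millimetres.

cube([31, 375, 1398]);
translate([1089, 0, 0]) cube([31, 375, 1398]);
translate([31, 0, 0]) cube([1058, 375, 28]);
translate([31, 0, 251]) cube([1058, 375, 28]);
translate([31, 0, 502]) cube([1058, 375, 28]);
translate([31, 0, 753]) cube([1058, 375, 28]);
translate([31, 0, 1004]) cube([1058, 375, 28]);
translate([31, 0, 1255]) cube([1058, 375, 28]);
translate([0, 555, 0]) {
  cube([1098, 274, 200]);
  translate([0, 274, 200]) cube([1098, 274, 200]);
  translate([0, 548, 400]) cube([1098, 274, 200]);
  translate([0, 822, 600]) cube([1098, 274, 200]);
}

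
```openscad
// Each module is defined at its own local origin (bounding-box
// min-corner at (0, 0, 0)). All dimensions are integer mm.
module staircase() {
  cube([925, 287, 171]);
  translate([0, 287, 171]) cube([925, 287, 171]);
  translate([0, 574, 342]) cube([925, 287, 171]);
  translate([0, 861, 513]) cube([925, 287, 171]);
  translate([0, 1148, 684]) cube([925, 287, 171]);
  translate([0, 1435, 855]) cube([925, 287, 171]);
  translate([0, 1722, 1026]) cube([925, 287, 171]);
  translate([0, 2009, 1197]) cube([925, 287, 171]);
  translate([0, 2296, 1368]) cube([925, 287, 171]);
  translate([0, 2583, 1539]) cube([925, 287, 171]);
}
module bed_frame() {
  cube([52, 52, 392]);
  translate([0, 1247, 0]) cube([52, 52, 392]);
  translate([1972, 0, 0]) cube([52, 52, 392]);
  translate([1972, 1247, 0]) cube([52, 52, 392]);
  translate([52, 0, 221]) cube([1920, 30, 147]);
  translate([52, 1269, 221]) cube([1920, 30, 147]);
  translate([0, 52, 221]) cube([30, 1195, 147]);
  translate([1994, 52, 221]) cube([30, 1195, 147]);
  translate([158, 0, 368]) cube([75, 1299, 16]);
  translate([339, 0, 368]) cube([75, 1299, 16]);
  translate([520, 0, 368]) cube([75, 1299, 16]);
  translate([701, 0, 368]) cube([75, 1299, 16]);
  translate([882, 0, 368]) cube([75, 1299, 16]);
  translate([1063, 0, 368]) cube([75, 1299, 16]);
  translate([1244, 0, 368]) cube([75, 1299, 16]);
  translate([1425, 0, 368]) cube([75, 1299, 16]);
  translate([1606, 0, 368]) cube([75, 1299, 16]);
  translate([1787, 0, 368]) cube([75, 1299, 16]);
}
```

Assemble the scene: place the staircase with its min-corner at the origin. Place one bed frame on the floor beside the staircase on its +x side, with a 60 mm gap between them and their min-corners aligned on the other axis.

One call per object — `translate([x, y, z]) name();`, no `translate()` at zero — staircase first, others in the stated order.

staircase();
translate([985, 0, 0]) bed_frame();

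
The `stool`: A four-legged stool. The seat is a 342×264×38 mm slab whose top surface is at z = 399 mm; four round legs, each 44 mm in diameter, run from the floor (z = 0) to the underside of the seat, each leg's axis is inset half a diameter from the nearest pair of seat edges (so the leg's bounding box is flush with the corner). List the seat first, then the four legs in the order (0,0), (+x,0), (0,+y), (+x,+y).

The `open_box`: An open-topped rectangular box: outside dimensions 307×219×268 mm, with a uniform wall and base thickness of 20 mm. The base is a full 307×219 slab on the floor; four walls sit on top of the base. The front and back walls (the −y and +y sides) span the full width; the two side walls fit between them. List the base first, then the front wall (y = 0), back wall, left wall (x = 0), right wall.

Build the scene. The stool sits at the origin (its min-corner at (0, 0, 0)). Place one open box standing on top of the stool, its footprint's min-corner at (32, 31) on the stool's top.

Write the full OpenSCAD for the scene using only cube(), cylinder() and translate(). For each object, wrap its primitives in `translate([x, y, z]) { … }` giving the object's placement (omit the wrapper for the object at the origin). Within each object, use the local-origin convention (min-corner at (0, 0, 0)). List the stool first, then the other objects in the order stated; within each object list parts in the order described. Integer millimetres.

translate([0, 0, 361]) cube([342, 264, 38]);
translate([22, 22, 0]) cylinder(h = 361, r = 22);
translate([320, 22, 0]) cylinder(h = 361, r = 22);
translate([22, 242, 0]) cylinder(h = 361, r = 22);
translate([320, 242, 0]) cylinder(h = 361, r = 22);
translate([32, 31, 399]) {
  cube([307, 219, 20]);
  translate([0, 0, 20]) cube([307, 20, 248]);
  translate([0, 199, 20]) cube([307, 20, 248]);
  translate([0, 20, 20]) cube([20, 179, 248]);
  translate([287, 20, 20]) cube([20, 179, 248]);
}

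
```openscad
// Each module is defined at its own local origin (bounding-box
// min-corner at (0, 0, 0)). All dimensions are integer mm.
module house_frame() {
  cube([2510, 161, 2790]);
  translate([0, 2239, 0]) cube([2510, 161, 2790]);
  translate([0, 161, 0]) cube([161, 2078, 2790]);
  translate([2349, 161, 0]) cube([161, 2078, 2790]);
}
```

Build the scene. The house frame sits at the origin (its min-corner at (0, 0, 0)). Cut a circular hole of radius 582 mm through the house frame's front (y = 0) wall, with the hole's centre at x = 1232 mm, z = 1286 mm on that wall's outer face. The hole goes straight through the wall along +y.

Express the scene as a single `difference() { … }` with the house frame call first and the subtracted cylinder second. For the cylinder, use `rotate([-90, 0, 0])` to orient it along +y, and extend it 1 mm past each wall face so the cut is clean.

difference() {
  house_frame();
  translate([1232, -1, 1286]) rotate([-90, 0, 0]) cylinder(h = 163, r = 582);
}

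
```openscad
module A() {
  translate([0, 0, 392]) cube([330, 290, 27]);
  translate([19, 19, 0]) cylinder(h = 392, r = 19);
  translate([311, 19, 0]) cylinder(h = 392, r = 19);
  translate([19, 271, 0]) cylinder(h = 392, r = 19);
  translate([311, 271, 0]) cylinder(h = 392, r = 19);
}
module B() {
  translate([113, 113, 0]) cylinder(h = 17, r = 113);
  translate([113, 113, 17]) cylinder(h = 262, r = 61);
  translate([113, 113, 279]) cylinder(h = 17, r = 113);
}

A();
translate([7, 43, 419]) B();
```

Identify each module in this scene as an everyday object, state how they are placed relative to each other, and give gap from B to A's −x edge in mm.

A is a stool. B is a spool. The spool is on top of the stool. The gap from the spool to the stool's −x edge is 7 mm.

The spool's min-x is at 7; the stool's min-x is 0; gap = 7 mm.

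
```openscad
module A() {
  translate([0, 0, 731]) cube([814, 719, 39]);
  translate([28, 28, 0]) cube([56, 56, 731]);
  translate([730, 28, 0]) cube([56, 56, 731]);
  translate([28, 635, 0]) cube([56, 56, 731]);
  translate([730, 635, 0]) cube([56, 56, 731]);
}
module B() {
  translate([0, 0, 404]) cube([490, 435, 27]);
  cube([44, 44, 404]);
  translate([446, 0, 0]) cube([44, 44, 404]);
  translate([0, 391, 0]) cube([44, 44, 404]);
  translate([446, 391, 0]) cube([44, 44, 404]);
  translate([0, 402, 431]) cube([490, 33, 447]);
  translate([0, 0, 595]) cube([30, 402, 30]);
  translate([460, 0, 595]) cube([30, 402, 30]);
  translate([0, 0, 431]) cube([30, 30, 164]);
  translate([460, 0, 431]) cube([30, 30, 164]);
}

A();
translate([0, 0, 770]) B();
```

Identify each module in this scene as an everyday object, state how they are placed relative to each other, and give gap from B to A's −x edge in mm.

A is a table. B is a chair. The chair is on top of the table. The gap from the chair to the table's −x edge is 0 mm.

The chair's min-x is at 0; the table's min-x is 0; gap = 0 mm.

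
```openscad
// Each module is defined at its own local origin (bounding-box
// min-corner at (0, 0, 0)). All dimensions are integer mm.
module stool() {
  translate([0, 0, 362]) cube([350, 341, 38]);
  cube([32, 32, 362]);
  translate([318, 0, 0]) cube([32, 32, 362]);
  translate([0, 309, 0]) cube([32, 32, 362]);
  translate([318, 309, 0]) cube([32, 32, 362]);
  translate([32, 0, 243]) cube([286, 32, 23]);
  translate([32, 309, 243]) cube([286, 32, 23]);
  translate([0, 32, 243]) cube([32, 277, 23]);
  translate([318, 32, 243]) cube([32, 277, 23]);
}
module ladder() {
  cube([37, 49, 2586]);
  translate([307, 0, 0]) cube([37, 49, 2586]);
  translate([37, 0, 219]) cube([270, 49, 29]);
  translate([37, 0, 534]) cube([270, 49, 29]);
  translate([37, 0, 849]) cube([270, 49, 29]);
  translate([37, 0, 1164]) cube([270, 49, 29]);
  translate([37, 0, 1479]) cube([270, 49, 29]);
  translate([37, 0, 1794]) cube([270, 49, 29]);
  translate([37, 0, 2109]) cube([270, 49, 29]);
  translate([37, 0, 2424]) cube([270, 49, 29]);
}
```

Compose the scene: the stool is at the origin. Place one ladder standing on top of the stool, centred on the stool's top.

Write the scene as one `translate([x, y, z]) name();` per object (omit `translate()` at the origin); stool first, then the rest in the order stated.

stool();
translate([3, 146, 400]) ladder();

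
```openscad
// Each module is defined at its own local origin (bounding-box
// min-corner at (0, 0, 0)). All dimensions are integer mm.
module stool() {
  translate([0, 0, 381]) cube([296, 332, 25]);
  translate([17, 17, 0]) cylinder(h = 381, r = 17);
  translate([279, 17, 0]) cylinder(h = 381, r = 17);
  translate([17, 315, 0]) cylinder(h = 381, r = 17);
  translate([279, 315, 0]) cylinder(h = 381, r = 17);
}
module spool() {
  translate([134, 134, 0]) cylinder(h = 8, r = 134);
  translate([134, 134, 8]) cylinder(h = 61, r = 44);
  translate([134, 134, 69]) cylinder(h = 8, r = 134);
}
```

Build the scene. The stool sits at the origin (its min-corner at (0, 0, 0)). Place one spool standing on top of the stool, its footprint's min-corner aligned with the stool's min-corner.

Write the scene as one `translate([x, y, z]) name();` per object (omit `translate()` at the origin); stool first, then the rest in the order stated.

stool();
translate([0, 0, 406]) spool();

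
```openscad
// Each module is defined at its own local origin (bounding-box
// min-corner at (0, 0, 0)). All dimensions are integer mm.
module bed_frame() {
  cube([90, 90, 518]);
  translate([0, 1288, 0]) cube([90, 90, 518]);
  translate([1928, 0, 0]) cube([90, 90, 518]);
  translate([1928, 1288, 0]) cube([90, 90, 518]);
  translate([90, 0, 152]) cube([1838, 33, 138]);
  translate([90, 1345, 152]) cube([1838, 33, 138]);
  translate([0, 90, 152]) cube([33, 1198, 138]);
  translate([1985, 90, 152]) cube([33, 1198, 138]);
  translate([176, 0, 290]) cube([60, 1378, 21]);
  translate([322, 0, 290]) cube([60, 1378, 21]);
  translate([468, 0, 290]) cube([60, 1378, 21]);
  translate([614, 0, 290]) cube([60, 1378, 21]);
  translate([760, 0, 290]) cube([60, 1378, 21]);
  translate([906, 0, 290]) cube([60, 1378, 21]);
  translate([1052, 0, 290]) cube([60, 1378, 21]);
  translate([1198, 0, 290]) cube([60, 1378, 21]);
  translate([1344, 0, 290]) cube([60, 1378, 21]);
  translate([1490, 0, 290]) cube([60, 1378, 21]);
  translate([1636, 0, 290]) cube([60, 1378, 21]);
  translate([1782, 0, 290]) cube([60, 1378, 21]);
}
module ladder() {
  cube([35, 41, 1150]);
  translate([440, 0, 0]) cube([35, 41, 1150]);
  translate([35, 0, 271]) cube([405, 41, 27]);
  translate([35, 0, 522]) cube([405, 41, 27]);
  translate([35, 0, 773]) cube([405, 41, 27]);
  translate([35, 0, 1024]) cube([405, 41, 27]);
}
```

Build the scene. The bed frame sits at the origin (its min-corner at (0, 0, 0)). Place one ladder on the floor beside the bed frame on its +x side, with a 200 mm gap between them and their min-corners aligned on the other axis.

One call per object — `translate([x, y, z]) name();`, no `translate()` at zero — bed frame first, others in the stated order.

bed_frame();
translate([2218, 0, 0]) ladder();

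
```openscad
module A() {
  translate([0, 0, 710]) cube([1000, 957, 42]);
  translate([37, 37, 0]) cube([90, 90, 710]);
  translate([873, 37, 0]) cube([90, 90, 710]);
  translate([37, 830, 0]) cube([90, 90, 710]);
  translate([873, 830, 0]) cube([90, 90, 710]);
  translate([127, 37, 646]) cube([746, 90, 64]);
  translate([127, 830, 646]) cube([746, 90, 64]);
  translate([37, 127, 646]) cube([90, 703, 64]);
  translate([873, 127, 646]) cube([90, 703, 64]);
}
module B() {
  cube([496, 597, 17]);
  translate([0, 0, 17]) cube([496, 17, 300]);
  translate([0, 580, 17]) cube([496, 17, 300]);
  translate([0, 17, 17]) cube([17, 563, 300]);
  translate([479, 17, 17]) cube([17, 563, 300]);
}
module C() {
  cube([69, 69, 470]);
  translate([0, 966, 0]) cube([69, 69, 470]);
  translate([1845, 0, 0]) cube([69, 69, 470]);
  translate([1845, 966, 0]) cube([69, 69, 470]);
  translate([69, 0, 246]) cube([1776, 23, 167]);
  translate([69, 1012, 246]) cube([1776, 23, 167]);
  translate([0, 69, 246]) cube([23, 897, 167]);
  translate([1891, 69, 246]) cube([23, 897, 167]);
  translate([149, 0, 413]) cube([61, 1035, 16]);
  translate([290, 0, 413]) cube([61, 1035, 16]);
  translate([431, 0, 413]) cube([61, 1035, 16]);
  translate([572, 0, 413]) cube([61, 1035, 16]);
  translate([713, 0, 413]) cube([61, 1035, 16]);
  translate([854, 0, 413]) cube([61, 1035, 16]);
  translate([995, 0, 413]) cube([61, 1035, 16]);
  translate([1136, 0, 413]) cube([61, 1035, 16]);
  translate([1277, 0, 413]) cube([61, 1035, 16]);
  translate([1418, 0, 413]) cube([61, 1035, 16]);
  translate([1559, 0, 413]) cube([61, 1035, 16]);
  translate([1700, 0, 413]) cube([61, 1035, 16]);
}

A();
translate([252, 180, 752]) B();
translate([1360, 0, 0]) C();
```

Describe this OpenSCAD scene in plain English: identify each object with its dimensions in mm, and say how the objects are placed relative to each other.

A is a table with a 1000×957 mm rectangular top, 42 mm thick, top surface at z = 752 mm, supported by four 90×90 mm square legs, each inset 37 mm from the nearest pair of top edges, running from the floor. Four apron rails, 90 mm thick and 64 mm tall, run between adjacent legs with their top edges flush with the underside of the top and their outer faces flush with the legs' outer faces.

B is an open storage box with external size 496×597×317 mm and wall thickness 17 mm (the base is also 17 mm thick). The base covers the whole footprint; the four walls stand on the base, with the y-facing walls full-width and the x-facing walls fitting between their inner faces.

C is a bed frame 1914 mm long (x) by 1035 mm wide (y). Four 69×69 mm corner posts, 470 mm tall, at the corners of the footprint. Four rails of 23 mm thickness and 167 mm height run between adjacent posts with their undersides at z = 246 mm, their outer faces flush with the outside of the frame (the two x-running rails run between the posts' inner faces; the two y-running rails run between the posts' inner faces). 12 slats, each 61 mm wide (x) and 16 mm thick, lie across the top of the two x-running rails, running the full 1035 mm width of the frame in y; the slats are evenly spaced along x between the inner faces of the end posts with equal gaps (rounded down to the nearest mm) at the −x end and between each pair — any rounding remainder accumulates at the +x end.

The open box is on top of the table, centred. The bed frame is on the floor beside the table on its +x side.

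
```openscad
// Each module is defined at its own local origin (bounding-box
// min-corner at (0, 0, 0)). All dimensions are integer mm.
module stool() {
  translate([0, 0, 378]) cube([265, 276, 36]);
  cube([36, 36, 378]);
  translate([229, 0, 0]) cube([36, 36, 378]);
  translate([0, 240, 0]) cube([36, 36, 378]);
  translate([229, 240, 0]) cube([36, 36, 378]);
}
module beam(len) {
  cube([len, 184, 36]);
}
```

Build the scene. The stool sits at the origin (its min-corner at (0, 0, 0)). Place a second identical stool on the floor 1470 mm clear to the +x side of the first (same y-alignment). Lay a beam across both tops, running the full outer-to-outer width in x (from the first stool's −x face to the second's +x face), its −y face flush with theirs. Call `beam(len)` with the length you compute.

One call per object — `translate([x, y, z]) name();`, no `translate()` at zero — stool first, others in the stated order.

stool();
translate([1735, 0, 0]) stool();
translate([0, 0, 414]) beam(2000);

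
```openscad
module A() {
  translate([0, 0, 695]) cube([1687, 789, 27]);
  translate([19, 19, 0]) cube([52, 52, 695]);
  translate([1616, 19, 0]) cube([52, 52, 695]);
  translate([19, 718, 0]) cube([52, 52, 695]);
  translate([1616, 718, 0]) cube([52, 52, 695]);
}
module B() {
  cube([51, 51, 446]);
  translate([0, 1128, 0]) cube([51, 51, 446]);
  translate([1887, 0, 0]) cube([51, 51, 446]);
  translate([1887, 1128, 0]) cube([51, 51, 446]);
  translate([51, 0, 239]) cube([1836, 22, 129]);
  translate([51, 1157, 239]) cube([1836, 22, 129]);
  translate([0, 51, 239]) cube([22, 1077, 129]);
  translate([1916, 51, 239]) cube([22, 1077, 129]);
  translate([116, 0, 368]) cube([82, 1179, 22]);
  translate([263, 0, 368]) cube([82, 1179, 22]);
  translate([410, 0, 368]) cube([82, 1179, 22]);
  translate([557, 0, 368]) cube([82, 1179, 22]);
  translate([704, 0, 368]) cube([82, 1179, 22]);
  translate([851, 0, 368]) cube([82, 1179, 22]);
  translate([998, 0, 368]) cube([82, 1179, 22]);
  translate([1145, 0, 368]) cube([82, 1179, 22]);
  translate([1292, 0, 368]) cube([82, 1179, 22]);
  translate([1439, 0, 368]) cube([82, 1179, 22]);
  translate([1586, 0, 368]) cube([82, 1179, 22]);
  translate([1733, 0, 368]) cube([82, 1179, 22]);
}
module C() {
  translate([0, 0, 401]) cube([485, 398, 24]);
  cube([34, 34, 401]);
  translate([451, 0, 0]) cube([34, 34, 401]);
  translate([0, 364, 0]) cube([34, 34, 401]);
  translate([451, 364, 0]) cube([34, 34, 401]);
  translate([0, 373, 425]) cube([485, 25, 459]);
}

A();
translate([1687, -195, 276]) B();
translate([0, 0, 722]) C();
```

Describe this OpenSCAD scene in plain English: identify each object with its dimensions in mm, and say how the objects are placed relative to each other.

A is a table with a 1687×789 mm rectangular top, 27 mm thick, top surface at z = 722 mm, supported by four 52×52 mm square legs, each inset 19 mm from the nearest pair of top edges, running from the floor.

B is a bed frame 1938 mm long (x) by 1179 mm wide (y). Four 51×51 mm corner posts, 446 mm tall, at the corners of the footprint. Four rails of 22 mm thickness and 129 mm height run between adjacent posts with their undersides at z = 239 mm, their outer faces flush with the outside of the frame (the two x-running rails run between the posts' inner faces; the two y-running rails run between the posts' inner faces). 12 slats, each 82 mm wide (x) and 22 mm thick, lie across the top of the two x-running rails, running the full 1179 mm width of the frame in y; the slats are evenly spaced along x between the inner faces of the end posts with equal gaps (rounded down to the nearest mm) at the −x end and between each pair — any rounding remainder accumulates at the +x end.

C is a chair. The seat is a 485×398×24 mm slab with its top at z = 425 mm, on four 34×34 mm corner legs (flush with the seat edges, standing on z = 0). A flat backrest 25 mm thick, 459 mm tall, spans the full seat width and rises from the seat top along its +y edge, rear face flush with the rear of the seat.

The bed frame is beside the table with their tops flush at z = 722. The chair is on top of the table.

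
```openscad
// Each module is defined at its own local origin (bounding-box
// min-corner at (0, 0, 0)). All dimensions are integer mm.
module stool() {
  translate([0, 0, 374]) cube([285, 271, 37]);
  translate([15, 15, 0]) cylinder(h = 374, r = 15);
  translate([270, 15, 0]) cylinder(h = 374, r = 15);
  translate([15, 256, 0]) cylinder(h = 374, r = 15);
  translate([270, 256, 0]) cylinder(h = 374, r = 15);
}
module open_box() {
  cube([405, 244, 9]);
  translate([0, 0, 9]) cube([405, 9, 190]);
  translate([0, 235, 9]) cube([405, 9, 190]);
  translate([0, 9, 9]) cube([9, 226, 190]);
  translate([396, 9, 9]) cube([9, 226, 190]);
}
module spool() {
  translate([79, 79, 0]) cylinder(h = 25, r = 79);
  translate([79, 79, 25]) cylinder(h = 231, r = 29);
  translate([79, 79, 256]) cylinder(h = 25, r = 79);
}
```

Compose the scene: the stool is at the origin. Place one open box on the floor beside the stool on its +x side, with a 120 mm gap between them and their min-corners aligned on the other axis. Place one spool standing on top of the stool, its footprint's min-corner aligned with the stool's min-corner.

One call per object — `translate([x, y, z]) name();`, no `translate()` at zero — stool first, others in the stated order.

stool();
translate([405, 0, 0]) open_box();
translate([0, 0, 411]) spool();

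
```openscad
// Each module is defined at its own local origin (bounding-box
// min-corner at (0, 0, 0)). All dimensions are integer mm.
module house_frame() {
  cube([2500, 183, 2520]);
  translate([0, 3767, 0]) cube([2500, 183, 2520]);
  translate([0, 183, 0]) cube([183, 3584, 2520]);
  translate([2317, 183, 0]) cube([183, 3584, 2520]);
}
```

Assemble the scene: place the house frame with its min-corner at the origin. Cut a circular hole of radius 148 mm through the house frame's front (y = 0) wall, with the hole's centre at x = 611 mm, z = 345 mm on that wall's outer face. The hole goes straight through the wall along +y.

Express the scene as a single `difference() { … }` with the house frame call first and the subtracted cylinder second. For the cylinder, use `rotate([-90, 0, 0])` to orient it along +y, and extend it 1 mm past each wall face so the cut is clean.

difference() {
  house_frame();
  translate([611, -1, 345]) rotate([-90, 0, 0]) cylinder(h = 185, r = 148);
}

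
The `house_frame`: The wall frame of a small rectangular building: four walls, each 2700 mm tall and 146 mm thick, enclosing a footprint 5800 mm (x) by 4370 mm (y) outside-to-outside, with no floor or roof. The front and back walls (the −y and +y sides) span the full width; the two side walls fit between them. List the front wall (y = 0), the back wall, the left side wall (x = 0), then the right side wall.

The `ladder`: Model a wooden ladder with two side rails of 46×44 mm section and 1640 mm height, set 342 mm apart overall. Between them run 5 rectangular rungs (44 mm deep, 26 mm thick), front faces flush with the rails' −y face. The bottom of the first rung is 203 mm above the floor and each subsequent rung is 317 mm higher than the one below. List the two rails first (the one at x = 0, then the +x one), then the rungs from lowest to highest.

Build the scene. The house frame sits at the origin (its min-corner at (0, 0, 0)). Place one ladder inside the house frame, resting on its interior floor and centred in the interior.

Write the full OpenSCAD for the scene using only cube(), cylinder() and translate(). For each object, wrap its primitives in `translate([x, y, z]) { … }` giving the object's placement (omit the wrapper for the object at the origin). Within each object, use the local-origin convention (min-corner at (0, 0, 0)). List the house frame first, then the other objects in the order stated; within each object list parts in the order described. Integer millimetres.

cube([5800, 146, 2700]);
translate([0, 4224, 0]) cube([5800, 146, 2700]);
translate([0, 146, 0]) cube([146, 4078, 2700]);
translate([5654, 146, 0]) cube([146, 4078, 2700]);
translate([2729, 2163, 0]) {
  cube([46, 44, 1640]);
  translate([296, 0, 0]) cube([46, 44, 1640]);
  translate([46, 0, 203]) cube([250, 44, 26]);
  translate([46, 0, 520]) cube([250, 44, 26]);
  translate([46, 0, 837]) cube([250, 44, 26]);
  translate([46, 0, 1154]) cube([250, 44, 26]);
  translate([46, 0, 1471]) cube([250, 44, 26]);
}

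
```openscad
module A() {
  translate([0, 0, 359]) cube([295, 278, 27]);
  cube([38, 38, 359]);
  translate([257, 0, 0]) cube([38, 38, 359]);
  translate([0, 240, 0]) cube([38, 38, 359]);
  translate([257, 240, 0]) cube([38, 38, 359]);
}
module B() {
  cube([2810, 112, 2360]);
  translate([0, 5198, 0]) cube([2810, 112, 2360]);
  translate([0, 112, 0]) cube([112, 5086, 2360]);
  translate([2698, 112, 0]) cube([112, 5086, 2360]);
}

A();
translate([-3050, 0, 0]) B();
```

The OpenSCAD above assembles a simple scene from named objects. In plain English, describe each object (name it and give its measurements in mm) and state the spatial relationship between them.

A is a four-legged stool. The seat is 295×278 mm, 27 mm thick, top at z = 386 mm. It stands on four square legs, each 38×38 mm in cross-section, from z = 0 to the seat underside, each flush with a corner of the seat.

B is a box-shaped house frame (walls only): outside footprint 2810×5310 mm, wall height 2360 mm, wall thickness 112 mm. The two y-facing walls run the full x-width; the two x-facing walls fit between the inner faces of the y-facing walls.

The house frame is on the floor beside the stool on its −x side.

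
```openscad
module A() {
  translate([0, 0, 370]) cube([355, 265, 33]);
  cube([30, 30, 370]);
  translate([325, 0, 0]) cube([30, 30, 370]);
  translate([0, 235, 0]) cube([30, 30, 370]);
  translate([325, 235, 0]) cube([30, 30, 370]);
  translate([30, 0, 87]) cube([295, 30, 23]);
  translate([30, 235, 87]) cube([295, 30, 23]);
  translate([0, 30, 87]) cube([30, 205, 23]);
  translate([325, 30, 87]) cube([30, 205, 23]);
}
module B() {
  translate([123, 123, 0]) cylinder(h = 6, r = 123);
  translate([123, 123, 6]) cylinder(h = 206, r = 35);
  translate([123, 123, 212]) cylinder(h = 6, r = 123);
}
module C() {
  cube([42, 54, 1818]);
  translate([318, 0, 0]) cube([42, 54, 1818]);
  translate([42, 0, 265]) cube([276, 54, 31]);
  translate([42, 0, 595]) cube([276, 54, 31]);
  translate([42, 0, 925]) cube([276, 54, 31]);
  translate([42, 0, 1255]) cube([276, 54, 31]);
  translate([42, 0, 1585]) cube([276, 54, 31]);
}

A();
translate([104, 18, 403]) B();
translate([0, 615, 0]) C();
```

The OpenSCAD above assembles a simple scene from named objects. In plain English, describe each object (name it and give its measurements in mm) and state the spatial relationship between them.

A is a four-legged stool. The seat is 355×265 mm, 33 mm thick, top at z = 403 mm. It stands on four square legs, each 30×30 mm in cross-section, from z = 0 to the seat underside, each flush with a corner of the seat. Four stretchers, 30 mm wide and 23 mm tall, connect adjacent legs with their undersides at z = 87 mm, each running between the inner faces of the legs it joins and aligned with the legs' outer faces on the other axis.

B is a spool: two coaxial disc flanges of radius 123 mm and thickness 6 mm, joined by a core cylinder of radius 35 mm and height 206 mm. The lower flange rests on z = 0 and the three cylinders share a vertical axis.

C is a wooden ladder with two side rails of 42×54 mm section and 1818 mm height, set 360 mm apart overall. Between them run 5 rectangular rungs (54 mm deep, 31 mm thick), front faces flush with the rails' −y face. The bottom of the first rung is 265 mm above the floor and each subsequent rung is 330 mm higher than the one below.

The spool is on top of the stool. The ladder is on the floor beside the stool on its +y side.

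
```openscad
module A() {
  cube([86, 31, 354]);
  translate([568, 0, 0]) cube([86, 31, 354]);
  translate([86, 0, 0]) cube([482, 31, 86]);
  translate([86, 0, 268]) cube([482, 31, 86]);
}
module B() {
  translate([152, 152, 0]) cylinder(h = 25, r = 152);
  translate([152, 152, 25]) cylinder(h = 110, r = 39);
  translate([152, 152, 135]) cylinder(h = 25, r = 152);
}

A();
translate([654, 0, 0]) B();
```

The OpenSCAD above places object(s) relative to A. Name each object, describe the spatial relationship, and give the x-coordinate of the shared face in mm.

The picture frame's +x face and the spool's −x face are both at x = 654 mm.

A is a picture frame. B is a spool. The spool is against the picture frame's +x side, with their −y faces flush. The x-coordinate of the shared face is 654 mm.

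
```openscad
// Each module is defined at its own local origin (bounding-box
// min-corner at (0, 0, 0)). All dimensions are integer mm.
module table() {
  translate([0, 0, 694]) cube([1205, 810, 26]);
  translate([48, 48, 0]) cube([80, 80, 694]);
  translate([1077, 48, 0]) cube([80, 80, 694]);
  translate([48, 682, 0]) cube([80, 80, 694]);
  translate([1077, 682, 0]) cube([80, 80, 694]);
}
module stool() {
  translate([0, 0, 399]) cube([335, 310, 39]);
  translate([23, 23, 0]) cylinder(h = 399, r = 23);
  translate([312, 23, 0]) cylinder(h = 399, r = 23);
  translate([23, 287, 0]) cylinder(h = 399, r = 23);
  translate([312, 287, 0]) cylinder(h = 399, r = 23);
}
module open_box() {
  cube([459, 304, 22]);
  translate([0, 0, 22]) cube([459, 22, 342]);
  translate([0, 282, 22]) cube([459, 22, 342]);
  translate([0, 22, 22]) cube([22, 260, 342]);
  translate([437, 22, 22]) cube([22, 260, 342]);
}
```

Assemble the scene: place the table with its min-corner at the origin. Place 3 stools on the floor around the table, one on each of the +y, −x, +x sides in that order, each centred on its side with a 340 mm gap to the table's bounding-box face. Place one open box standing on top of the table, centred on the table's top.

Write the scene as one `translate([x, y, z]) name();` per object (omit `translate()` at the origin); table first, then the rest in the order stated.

table();
translate([435, 1150, 0]) stool();
translate([-675, 250, 0]) stool();
translate([1545, 250, 0]) stool();
translate([373, 253, 720]) open_box();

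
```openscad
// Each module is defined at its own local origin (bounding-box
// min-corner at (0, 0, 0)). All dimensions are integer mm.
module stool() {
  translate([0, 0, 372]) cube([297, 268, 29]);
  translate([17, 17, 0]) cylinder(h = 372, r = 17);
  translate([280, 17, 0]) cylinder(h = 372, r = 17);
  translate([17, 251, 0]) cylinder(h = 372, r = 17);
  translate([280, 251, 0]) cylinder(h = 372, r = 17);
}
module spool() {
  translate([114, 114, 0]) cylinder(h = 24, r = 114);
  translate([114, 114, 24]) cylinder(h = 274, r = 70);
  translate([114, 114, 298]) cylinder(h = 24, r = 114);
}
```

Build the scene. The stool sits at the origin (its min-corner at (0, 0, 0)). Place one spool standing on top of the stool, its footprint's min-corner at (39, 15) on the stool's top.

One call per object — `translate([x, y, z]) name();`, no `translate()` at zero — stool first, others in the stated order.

stool();
translate([39, 15, 401]) spool();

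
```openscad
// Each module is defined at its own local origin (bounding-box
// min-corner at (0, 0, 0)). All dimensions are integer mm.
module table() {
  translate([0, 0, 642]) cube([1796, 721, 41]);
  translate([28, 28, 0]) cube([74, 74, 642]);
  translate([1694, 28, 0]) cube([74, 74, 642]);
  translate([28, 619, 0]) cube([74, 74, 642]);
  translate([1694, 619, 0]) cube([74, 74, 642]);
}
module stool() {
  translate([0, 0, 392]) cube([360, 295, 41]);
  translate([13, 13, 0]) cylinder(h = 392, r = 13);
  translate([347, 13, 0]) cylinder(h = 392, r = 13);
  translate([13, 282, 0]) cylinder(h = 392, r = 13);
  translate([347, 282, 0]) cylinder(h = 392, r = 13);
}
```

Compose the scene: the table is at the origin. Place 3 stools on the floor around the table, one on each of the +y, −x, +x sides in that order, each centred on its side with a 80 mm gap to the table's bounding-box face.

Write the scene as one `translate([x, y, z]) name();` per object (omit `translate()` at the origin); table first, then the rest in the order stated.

table();
translate([718, 801, 0]) stool();
translate([-440, 213, 0]) stool();
translate([1876, 213, 0]) stool();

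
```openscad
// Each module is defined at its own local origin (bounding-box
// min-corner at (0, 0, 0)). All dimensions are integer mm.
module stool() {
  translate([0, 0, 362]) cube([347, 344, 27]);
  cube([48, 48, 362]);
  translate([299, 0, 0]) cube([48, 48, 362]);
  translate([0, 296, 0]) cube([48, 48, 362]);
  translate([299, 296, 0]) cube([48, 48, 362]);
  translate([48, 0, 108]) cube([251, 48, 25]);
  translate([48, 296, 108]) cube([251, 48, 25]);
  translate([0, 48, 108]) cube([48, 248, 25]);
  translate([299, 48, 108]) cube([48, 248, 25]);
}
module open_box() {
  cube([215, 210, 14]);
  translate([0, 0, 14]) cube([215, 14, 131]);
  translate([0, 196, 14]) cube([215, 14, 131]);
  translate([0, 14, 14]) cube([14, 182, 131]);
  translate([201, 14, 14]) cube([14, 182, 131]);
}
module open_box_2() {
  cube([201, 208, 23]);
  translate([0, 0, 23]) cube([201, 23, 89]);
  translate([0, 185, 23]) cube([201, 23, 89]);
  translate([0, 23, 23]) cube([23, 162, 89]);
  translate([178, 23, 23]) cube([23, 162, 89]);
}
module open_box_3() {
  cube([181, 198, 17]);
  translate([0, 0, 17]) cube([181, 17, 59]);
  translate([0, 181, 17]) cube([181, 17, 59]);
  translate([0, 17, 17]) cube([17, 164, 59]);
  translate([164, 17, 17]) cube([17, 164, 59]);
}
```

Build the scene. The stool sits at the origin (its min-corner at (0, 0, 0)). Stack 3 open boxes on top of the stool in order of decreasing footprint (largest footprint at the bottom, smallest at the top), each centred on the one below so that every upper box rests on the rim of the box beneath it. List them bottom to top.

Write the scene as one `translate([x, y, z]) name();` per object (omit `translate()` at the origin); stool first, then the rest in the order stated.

stool();
translate([66, 67, 389]) open_box();
translate([73, 68, 534]) open_box_2();
translate([83, 73, 646]) open_box_3();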